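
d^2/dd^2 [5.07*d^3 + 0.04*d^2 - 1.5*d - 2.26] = 30.42*d + 0.08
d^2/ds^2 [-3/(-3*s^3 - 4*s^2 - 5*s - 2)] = 6*(-(9*s + 4)*(3*s^3 + 4*s^2 + 5*s + 2) + (9*s^2 + 8*s + 5)^2)/(3*s^3 + 4*s^2 + 5*s + 2)^3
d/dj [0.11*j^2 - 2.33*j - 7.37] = 0.22*j - 2.33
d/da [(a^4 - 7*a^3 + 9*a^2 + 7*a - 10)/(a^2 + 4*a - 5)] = (2*a^3 + 9*a^2 - 60*a + 5)/(a^2 + 10*a + 25)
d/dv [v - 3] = 1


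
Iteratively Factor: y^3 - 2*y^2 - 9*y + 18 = (y - 3)*(y^2 + y - 6) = (y - 3)*(y + 3)*(y - 2)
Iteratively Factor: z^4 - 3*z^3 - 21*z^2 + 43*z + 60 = (z + 1)*(z^3 - 4*z^2 - 17*z + 60) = (z - 5)*(z + 1)*(z^2 + z - 12) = (z - 5)*(z - 3)*(z + 1)*(z + 4)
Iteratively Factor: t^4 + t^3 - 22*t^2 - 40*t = (t)*(t^3 + t^2 - 22*t - 40) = t*(t - 5)*(t^2 + 6*t + 8) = t*(t - 5)*(t + 2)*(t + 4)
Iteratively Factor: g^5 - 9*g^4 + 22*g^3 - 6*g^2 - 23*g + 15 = (g - 1)*(g^4 - 8*g^3 + 14*g^2 + 8*g - 15) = (g - 5)*(g - 1)*(g^3 - 3*g^2 - g + 3) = (g - 5)*(g - 1)*(g + 1)*(g^2 - 4*g + 3) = (g - 5)*(g - 3)*(g - 1)*(g + 1)*(g - 1)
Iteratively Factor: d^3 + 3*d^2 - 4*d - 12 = (d + 3)*(d^2 - 4) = (d + 2)*(d + 3)*(d - 2)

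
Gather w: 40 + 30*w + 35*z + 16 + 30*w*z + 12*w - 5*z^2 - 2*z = w*(30*z + 42) - 5*z^2 + 33*z + 56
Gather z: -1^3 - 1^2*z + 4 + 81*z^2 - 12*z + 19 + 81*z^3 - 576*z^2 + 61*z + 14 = 81*z^3 - 495*z^2 + 48*z + 36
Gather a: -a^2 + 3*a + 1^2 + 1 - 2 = -a^2 + 3*a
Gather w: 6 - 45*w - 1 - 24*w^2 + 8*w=-24*w^2 - 37*w + 5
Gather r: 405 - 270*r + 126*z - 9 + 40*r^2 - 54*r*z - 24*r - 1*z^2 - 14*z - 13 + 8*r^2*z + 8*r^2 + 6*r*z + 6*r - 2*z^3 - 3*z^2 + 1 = r^2*(8*z + 48) + r*(-48*z - 288) - 2*z^3 - 4*z^2 + 112*z + 384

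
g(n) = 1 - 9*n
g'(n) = -9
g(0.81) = -6.29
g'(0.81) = -9.00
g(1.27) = -10.43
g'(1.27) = -9.00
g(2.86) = -24.74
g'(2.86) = -9.00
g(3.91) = -34.19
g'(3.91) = -9.00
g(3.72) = -32.48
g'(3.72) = -9.00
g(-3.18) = 29.62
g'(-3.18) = -9.00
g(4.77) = -41.93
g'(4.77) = -9.00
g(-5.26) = 48.34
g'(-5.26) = -9.00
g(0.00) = 1.00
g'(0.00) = -9.00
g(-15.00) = 136.00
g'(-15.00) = -9.00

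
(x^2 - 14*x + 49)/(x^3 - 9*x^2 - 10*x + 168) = (x - 7)/(x^2 - 2*x - 24)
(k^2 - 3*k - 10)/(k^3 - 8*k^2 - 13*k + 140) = (k + 2)/(k^2 - 3*k - 28)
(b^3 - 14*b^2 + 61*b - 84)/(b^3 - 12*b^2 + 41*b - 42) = (b - 4)/(b - 2)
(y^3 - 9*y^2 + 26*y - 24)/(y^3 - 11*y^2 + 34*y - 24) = (y^2 - 5*y + 6)/(y^2 - 7*y + 6)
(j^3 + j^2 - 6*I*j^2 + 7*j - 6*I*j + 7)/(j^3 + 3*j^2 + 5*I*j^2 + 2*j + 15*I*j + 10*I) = (j^2 - 6*I*j + 7)/(j^2 + j*(2 + 5*I) + 10*I)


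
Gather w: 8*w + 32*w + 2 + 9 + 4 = 40*w + 15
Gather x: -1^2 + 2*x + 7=2*x + 6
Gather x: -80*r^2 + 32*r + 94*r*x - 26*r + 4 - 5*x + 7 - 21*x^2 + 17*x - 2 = -80*r^2 + 6*r - 21*x^2 + x*(94*r + 12) + 9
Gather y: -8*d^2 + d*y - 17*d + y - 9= -8*d^2 - 17*d + y*(d + 1) - 9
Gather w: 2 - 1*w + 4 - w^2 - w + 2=-w^2 - 2*w + 8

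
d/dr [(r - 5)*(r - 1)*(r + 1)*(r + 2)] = 4*r^3 - 9*r^2 - 22*r + 3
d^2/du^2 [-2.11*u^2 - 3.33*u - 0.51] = -4.22000000000000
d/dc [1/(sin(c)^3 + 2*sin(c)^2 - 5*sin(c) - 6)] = (-3*sin(c)^2 - 4*sin(c) + 5)*cos(c)/(sin(c)^3 + 2*sin(c)^2 - 5*sin(c) - 6)^2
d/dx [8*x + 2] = 8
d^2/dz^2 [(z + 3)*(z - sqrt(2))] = 2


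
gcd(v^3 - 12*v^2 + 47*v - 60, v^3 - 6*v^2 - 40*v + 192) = v - 4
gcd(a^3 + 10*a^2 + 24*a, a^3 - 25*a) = a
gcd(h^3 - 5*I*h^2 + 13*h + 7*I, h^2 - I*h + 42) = h - 7*I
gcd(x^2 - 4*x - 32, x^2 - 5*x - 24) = x - 8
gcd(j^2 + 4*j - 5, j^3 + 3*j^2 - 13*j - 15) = j + 5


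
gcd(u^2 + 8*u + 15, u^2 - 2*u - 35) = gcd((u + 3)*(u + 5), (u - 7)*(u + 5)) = u + 5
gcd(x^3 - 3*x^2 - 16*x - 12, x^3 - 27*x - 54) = x - 6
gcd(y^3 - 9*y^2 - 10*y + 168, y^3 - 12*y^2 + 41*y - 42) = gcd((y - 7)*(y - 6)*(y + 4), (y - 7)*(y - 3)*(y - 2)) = y - 7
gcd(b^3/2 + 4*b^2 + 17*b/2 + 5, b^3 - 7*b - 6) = b^2 + 3*b + 2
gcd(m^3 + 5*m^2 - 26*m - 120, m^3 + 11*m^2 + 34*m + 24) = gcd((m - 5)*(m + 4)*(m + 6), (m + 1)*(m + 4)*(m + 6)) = m^2 + 10*m + 24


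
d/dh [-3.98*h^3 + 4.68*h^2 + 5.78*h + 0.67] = -11.94*h^2 + 9.36*h + 5.78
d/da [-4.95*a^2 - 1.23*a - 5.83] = -9.9*a - 1.23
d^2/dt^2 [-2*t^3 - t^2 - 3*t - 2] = -12*t - 2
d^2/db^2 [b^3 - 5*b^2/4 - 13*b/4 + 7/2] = 6*b - 5/2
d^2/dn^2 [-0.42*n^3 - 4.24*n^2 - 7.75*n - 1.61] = -2.52*n - 8.48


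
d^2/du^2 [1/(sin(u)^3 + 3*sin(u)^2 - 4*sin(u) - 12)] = (-9*sin(u)^6 - 33*sin(u)^5 - 16*sin(u)^4 - 24*sin(u)^3 - 130*sin(u)^2 + 48*sin(u) + 104)/(sin(u)^3 + 3*sin(u)^2 - 4*sin(u) - 12)^3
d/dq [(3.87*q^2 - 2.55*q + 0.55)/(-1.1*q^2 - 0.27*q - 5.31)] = (-3.8499*q^2 - 39.8894*q + 13.689)/(1.21*q^4 + 0.594*q^3 + 11.7549*q^2 + 2.8674*q + 28.1961)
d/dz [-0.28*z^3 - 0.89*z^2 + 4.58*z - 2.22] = -0.84*z^2 - 1.78*z + 4.58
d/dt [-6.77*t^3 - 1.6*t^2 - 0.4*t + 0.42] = -20.31*t^2 - 3.2*t - 0.4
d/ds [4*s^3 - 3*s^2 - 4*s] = 12*s^2 - 6*s - 4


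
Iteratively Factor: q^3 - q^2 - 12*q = (q + 3)*(q^2 - 4*q) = q*(q + 3)*(q - 4)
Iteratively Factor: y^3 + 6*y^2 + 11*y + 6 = (y + 1)*(y^2 + 5*y + 6) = (y + 1)*(y + 2)*(y + 3)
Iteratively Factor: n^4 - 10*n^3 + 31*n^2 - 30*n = (n - 3)*(n^3 - 7*n^2 + 10*n) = (n - 3)*(n - 2)*(n^2 - 5*n) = n*(n - 3)*(n - 2)*(n - 5)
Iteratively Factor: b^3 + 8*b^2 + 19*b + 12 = (b + 3)*(b^2 + 5*b + 4) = (b + 3)*(b + 4)*(b + 1)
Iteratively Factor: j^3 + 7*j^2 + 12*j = (j + 3)*(j^2 + 4*j) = j*(j + 3)*(j + 4)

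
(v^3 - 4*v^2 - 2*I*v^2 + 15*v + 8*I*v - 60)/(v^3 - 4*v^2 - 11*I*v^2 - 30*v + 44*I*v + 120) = (v + 3*I)/(v - 6*I)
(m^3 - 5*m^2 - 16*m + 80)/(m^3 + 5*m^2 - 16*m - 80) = (m - 5)/(m + 5)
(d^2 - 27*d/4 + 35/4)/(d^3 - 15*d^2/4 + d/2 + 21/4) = (d - 5)/(d^2 - 2*d - 3)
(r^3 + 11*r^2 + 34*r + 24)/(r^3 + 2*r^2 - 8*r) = (r^2 + 7*r + 6)/(r*(r - 2))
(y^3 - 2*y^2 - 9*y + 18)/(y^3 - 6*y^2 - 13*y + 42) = (y - 3)/(y - 7)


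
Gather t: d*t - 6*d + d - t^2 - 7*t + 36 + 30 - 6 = -5*d - t^2 + t*(d - 7) + 60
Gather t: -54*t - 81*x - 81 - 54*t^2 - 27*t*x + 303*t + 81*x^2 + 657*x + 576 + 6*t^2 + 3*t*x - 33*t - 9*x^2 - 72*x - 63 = -48*t^2 + t*(216 - 24*x) + 72*x^2 + 504*x + 432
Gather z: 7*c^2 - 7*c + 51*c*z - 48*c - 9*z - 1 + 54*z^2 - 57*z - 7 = 7*c^2 - 55*c + 54*z^2 + z*(51*c - 66) - 8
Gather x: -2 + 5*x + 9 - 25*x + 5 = 12 - 20*x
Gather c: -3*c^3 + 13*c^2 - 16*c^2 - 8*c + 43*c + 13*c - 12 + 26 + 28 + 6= -3*c^3 - 3*c^2 + 48*c + 48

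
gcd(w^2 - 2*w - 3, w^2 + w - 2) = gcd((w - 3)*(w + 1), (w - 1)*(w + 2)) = 1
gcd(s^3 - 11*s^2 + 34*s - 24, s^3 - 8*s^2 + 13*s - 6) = s^2 - 7*s + 6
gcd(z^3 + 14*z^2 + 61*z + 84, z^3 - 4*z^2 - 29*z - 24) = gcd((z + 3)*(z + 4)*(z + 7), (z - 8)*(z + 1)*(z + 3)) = z + 3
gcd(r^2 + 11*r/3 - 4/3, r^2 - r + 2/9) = r - 1/3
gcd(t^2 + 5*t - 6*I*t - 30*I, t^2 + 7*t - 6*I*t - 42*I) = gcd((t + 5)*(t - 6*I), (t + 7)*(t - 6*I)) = t - 6*I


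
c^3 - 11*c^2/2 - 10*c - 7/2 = (c - 7)*(c + 1/2)*(c + 1)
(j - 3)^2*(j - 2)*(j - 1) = j^4 - 9*j^3 + 29*j^2 - 39*j + 18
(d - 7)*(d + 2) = d^2 - 5*d - 14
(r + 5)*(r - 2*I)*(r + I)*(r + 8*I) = r^4 + 5*r^3 + 7*I*r^3 + 10*r^2 + 35*I*r^2 + 50*r + 16*I*r + 80*I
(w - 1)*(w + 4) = w^2 + 3*w - 4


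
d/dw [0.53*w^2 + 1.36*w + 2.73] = 1.06*w + 1.36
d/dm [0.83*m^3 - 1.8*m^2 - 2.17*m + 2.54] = 2.49*m^2 - 3.6*m - 2.17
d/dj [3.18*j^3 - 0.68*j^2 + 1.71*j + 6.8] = 9.54*j^2 - 1.36*j + 1.71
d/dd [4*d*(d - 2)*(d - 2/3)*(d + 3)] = 16*d^3 + 4*d^2 - 160*d/3 + 16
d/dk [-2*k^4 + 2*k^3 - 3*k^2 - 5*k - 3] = -8*k^3 + 6*k^2 - 6*k - 5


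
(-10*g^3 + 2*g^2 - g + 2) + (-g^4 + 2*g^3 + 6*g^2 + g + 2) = -g^4 - 8*g^3 + 8*g^2 + 4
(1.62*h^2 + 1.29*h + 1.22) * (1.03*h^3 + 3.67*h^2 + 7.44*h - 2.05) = 1.6686*h^5 + 7.2741*h^4 + 18.0437*h^3 + 10.754*h^2 + 6.4323*h - 2.501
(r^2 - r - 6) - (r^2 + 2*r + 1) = -3*r - 7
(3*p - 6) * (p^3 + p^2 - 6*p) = 3*p^4 - 3*p^3 - 24*p^2 + 36*p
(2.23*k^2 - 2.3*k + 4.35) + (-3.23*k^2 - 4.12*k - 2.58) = -1.0*k^2 - 6.42*k + 1.77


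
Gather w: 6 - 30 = -24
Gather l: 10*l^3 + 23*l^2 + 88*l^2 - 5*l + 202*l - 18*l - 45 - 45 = 10*l^3 + 111*l^2 + 179*l - 90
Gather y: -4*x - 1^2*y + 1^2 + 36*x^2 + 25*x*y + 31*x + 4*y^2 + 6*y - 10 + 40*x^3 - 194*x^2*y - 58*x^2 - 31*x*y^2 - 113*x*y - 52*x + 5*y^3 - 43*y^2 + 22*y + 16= 40*x^3 - 22*x^2 - 25*x + 5*y^3 + y^2*(-31*x - 39) + y*(-194*x^2 - 88*x + 27) + 7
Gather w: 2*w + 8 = 2*w + 8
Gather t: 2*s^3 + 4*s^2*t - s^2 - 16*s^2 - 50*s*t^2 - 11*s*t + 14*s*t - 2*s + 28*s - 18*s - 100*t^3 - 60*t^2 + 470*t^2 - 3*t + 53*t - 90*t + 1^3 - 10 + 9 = 2*s^3 - 17*s^2 + 8*s - 100*t^3 + t^2*(410 - 50*s) + t*(4*s^2 + 3*s - 40)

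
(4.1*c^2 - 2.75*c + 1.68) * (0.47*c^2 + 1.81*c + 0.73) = 1.927*c^4 + 6.1285*c^3 - 1.1949*c^2 + 1.0333*c + 1.2264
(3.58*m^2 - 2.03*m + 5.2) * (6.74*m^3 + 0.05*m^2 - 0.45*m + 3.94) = 24.1292*m^5 - 13.5032*m^4 + 33.3355*m^3 + 15.2787*m^2 - 10.3382*m + 20.488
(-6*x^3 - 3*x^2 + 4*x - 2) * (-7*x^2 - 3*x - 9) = 42*x^5 + 39*x^4 + 35*x^3 + 29*x^2 - 30*x + 18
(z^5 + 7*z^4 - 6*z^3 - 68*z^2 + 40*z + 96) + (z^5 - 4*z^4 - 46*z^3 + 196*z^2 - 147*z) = 2*z^5 + 3*z^4 - 52*z^3 + 128*z^2 - 107*z + 96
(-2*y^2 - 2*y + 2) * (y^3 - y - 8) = -2*y^5 - 2*y^4 + 4*y^3 + 18*y^2 + 14*y - 16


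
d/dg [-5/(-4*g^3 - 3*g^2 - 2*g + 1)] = 10*(-6*g^2 - 3*g - 1)/(4*g^3 + 3*g^2 + 2*g - 1)^2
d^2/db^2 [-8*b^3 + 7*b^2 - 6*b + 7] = 14 - 48*b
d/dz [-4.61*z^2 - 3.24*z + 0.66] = -9.22*z - 3.24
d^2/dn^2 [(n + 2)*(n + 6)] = 2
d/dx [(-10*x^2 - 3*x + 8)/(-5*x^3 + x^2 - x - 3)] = ((20*x + 3)*(5*x^3 - x^2 + x + 3) - (10*x^2 + 3*x - 8)*(15*x^2 - 2*x + 1))/(5*x^3 - x^2 + x + 3)^2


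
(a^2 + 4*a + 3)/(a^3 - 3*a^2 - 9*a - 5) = (a + 3)/(a^2 - 4*a - 5)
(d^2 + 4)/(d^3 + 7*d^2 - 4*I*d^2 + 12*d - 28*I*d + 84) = (d - 2*I)/(d^2 + d*(7 - 6*I) - 42*I)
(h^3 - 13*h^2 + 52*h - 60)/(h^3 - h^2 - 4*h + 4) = (h^2 - 11*h + 30)/(h^2 + h - 2)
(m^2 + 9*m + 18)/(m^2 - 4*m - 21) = (m + 6)/(m - 7)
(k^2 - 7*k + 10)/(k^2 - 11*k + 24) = (k^2 - 7*k + 10)/(k^2 - 11*k + 24)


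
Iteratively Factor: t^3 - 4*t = (t)*(t^2 - 4) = t*(t - 2)*(t + 2)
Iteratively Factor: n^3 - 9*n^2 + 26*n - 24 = (n - 4)*(n^2 - 5*n + 6) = (n - 4)*(n - 2)*(n - 3)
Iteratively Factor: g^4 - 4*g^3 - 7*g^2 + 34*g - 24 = (g - 2)*(g^3 - 2*g^2 - 11*g + 12) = (g - 2)*(g + 3)*(g^2 - 5*g + 4) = (g - 2)*(g - 1)*(g + 3)*(g - 4)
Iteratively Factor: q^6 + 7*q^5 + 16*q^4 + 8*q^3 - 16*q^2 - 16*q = (q + 2)*(q^5 + 5*q^4 + 6*q^3 - 4*q^2 - 8*q) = (q + 2)^2*(q^4 + 3*q^3 - 4*q) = q*(q + 2)^2*(q^3 + 3*q^2 - 4) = q*(q - 1)*(q + 2)^2*(q^2 + 4*q + 4) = q*(q - 1)*(q + 2)^3*(q + 2)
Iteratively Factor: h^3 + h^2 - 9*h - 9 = (h + 1)*(h^2 - 9) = (h + 1)*(h + 3)*(h - 3)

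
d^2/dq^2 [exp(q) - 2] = exp(q)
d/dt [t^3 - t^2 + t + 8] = 3*t^2 - 2*t + 1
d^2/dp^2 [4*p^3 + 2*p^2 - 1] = 24*p + 4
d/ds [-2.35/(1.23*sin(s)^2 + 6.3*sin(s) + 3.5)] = (5.781*sin(s) + 14.805)*cos(s)/(1.23*sin(s)^2 + 6.3*sin(s) + 3.5)^2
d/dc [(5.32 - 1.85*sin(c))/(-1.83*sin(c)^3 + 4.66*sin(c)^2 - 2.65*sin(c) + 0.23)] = (-6.771*sin(c)^3 + 37.8278*sin(c)^2 - 49.5824*sin(c) + 13.6725)*cos(c)/(3.3489*sin(c)^6 - 17.0556*sin(c)^5 + 31.4146*sin(c)^4 - 25.5398*sin(c)^3 + 9.1661*sin(c)^2 - 1.219*sin(c) + 0.0529)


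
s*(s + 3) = s^2 + 3*s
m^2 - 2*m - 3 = (m - 3)*(m + 1)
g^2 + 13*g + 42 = (g + 6)*(g + 7)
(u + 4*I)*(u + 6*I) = u^2 + 10*I*u - 24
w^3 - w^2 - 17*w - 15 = (w - 5)*(w + 1)*(w + 3)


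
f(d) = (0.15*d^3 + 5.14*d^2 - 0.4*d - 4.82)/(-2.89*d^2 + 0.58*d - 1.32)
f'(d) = (5.78*d - 0.58)*(0.15*d^3 + 5.14*d^2 - 0.4*d - 4.82)/(-2.89*d^2 + 0.58*d - 1.32)^2 + (0.45*d^2 + 10.28*d - 0.4)/(-2.89*d^2 + 0.58*d - 1.32) = (-0.4335*d^4 + 0.173999999999999*d^3 + 1.2312*d^2 - 41.4292*d + 3.3236)/(8.3521*d^4 - 3.3524*d^3 + 7.966*d^2 - 1.5312*d + 1.7424)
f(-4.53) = -1.40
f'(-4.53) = 0.00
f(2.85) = -1.70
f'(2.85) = -0.24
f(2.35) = -1.54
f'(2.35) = -0.39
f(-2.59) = -1.26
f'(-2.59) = 0.20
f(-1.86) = -1.03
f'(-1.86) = 0.51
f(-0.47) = 1.57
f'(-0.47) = 4.63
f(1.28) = -0.64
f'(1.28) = -1.72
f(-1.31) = -0.59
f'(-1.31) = 1.17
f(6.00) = -2.06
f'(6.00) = -0.07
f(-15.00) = -0.99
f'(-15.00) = -0.05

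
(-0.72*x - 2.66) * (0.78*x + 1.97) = -0.5616*x^2 - 3.4932*x - 5.2402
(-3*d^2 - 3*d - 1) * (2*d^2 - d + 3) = -6*d^4 - 3*d^3 - 8*d^2 - 8*d - 3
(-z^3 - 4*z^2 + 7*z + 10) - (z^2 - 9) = -z^3 - 5*z^2 + 7*z + 19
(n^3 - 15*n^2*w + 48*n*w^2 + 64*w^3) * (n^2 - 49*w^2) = n^5 - 15*n^4*w - n^3*w^2 + 799*n^2*w^3 - 2352*n*w^4 - 3136*w^5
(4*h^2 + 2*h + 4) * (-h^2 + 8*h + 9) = -4*h^4 + 30*h^3 + 48*h^2 + 50*h + 36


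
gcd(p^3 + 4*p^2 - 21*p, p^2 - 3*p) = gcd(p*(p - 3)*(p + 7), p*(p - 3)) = p^2 - 3*p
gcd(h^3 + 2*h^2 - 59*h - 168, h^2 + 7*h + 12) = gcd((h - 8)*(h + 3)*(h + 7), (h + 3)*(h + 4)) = h + 3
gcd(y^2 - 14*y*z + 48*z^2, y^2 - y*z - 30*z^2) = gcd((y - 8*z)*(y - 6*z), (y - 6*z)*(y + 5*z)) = y - 6*z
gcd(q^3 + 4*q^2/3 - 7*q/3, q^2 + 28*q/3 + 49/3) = q + 7/3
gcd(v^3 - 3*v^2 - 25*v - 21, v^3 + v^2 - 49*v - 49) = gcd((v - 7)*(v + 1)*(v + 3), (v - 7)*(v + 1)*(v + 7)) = v^2 - 6*v - 7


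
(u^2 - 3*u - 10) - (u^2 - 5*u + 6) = 2*u - 16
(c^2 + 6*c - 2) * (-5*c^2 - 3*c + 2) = -5*c^4 - 33*c^3 - 6*c^2 + 18*c - 4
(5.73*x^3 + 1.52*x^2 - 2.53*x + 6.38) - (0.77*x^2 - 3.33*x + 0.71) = 5.73*x^3 + 0.75*x^2 + 0.8*x + 5.67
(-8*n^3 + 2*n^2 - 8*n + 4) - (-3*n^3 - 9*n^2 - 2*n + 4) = -5*n^3 + 11*n^2 - 6*n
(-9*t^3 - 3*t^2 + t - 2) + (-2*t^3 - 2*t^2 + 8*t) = -11*t^3 - 5*t^2 + 9*t - 2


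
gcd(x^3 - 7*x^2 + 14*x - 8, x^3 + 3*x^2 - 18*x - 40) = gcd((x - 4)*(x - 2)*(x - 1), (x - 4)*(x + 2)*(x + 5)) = x - 4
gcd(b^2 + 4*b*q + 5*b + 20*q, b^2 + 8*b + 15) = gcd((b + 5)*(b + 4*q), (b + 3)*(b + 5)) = b + 5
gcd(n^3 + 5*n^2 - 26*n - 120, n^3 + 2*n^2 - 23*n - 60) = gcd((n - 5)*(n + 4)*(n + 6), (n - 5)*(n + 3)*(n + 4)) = n^2 - n - 20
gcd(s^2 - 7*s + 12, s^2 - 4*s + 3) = s - 3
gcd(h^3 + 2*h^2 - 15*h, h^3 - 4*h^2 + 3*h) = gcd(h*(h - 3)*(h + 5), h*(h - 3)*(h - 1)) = h^2 - 3*h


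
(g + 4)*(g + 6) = g^2 + 10*g + 24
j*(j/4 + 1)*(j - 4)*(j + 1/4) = j^4/4 + j^3/16 - 4*j^2 - j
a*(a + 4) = a^2 + 4*a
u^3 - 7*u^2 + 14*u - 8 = (u - 4)*(u - 2)*(u - 1)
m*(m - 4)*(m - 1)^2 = m^4 - 6*m^3 + 9*m^2 - 4*m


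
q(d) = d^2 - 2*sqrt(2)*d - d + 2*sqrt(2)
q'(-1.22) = -6.27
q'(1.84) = -0.15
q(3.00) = 0.34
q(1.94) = -0.84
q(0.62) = 0.84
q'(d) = 2*d - 2*sqrt(2) - 1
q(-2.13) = 15.52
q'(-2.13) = -8.09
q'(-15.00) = -33.83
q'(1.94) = 0.05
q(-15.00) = 285.25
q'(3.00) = 2.17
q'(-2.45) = -8.73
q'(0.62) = -2.59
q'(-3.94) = -11.71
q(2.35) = -0.65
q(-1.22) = 8.99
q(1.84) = -0.83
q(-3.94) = 33.44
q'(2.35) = 0.87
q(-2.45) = 18.21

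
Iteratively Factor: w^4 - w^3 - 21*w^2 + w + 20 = (w - 1)*(w^3 - 21*w - 20) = (w - 1)*(w + 1)*(w^2 - w - 20) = (w - 1)*(w + 1)*(w + 4)*(w - 5)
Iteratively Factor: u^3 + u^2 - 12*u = (u + 4)*(u^2 - 3*u) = (u - 3)*(u + 4)*(u)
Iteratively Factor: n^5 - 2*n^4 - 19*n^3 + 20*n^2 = (n)*(n^4 - 2*n^3 - 19*n^2 + 20*n) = n*(n - 5)*(n^3 + 3*n^2 - 4*n) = n*(n - 5)*(n - 1)*(n^2 + 4*n) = n^2*(n - 5)*(n - 1)*(n + 4)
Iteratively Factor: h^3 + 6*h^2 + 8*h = (h)*(h^2 + 6*h + 8) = h*(h + 2)*(h + 4)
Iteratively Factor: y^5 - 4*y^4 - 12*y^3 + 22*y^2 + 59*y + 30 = (y + 1)*(y^4 - 5*y^3 - 7*y^2 + 29*y + 30) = (y + 1)*(y + 2)*(y^3 - 7*y^2 + 7*y + 15) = (y + 1)^2*(y + 2)*(y^2 - 8*y + 15) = (y - 3)*(y + 1)^2*(y + 2)*(y - 5)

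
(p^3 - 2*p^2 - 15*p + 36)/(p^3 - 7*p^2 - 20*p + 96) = (p - 3)/(p - 8)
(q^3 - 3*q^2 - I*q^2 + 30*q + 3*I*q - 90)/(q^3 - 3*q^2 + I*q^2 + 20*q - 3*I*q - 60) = (q - 6*I)/(q - 4*I)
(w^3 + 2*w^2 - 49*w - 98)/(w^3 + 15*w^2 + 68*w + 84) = (w - 7)/(w + 6)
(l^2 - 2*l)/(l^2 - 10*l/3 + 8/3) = 3*l/(3*l - 4)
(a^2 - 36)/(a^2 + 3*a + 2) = (a^2 - 36)/(a^2 + 3*a + 2)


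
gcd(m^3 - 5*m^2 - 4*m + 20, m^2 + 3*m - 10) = m - 2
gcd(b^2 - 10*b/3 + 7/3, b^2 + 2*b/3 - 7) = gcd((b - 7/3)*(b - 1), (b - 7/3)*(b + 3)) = b - 7/3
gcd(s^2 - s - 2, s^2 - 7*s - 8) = s + 1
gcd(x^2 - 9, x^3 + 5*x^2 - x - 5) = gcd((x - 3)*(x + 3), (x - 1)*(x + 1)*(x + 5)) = 1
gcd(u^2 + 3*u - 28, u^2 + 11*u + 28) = u + 7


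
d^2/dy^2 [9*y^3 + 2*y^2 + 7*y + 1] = 54*y + 4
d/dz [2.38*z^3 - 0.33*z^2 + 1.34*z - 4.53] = 7.14*z^2 - 0.66*z + 1.34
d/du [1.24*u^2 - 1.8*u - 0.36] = 2.48*u - 1.8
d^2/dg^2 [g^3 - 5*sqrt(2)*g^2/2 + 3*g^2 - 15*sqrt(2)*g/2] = 6*g - 5*sqrt(2) + 6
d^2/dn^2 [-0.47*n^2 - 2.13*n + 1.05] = -0.940000000000000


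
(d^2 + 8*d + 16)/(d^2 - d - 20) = (d + 4)/(d - 5)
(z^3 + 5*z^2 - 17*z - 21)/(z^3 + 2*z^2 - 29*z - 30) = (z^2 + 4*z - 21)/(z^2 + z - 30)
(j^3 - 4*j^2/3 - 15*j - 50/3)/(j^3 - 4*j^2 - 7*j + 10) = (j + 5/3)/(j - 1)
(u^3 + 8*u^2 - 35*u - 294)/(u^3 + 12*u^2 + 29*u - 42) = (u^2 + u - 42)/(u^2 + 5*u - 6)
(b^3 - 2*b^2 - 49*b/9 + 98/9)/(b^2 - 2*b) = b - 49/(9*b)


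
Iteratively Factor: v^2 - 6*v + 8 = (v - 2)*(v - 4)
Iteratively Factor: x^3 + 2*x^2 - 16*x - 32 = (x + 2)*(x^2 - 16) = (x + 2)*(x + 4)*(x - 4)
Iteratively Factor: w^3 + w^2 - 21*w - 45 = (w + 3)*(w^2 - 2*w - 15) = (w + 3)^2*(w - 5)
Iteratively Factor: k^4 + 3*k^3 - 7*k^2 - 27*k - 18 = (k + 1)*(k^3 + 2*k^2 - 9*k - 18) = (k + 1)*(k + 2)*(k^2 - 9) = (k - 3)*(k + 1)*(k + 2)*(k + 3)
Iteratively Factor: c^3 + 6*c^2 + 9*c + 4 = (c + 1)*(c^2 + 5*c + 4) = (c + 1)*(c + 4)*(c + 1)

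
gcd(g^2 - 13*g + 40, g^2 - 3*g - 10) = g - 5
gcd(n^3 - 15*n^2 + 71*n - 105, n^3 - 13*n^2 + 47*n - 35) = n^2 - 12*n + 35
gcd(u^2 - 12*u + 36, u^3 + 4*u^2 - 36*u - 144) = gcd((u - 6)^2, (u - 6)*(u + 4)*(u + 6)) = u - 6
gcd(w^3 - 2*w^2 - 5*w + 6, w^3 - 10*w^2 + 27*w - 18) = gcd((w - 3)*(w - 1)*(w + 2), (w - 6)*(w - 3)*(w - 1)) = w^2 - 4*w + 3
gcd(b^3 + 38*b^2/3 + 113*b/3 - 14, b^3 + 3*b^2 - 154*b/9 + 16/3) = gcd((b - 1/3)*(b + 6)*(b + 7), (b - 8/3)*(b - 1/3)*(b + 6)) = b^2 + 17*b/3 - 2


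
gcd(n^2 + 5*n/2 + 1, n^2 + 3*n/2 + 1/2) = n + 1/2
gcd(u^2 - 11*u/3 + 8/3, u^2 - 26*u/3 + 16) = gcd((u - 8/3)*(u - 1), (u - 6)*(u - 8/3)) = u - 8/3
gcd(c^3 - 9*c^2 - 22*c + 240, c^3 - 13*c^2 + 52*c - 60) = c - 6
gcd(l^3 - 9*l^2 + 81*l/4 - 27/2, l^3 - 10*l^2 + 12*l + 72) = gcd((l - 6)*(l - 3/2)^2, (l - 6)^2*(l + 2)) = l - 6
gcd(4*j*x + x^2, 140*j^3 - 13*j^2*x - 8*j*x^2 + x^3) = 4*j + x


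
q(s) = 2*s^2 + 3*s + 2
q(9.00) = 191.00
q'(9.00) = 39.00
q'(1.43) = 8.72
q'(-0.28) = 1.88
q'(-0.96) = -0.84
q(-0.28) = 1.32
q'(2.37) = 12.48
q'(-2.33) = -6.32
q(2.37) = 20.34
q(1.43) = 10.38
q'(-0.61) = 0.56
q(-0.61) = 0.91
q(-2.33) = 5.87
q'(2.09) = 11.36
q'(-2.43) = -6.72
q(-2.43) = 6.52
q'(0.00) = 3.00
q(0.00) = 2.00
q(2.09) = 17.01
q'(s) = 4*s + 3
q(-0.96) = 0.96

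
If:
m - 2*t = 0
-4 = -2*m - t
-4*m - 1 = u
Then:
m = 8/5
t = 4/5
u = -37/5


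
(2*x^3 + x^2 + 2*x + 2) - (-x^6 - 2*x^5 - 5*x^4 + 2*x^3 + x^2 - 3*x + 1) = x^6 + 2*x^5 + 5*x^4 + 5*x + 1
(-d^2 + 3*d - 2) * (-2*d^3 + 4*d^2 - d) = 2*d^5 - 10*d^4 + 17*d^3 - 11*d^2 + 2*d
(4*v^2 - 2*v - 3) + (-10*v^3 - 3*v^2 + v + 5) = -10*v^3 + v^2 - v + 2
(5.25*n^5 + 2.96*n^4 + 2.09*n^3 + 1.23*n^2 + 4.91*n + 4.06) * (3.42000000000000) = 17.955*n^5 + 10.1232*n^4 + 7.1478*n^3 + 4.2066*n^2 + 16.7922*n + 13.8852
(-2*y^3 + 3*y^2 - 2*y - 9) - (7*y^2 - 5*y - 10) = -2*y^3 - 4*y^2 + 3*y + 1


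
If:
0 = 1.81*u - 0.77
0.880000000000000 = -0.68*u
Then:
No Solution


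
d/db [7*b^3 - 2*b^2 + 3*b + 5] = 21*b^2 - 4*b + 3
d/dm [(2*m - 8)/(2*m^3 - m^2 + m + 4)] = 2*(2*m^3 - m^2 + m - (m - 4)*(6*m^2 - 2*m + 1) + 4)/(2*m^3 - m^2 + m + 4)^2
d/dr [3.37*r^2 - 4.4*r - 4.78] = 6.74*r - 4.4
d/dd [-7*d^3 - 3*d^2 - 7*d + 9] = -21*d^2 - 6*d - 7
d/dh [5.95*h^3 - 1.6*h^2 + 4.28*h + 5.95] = 17.85*h^2 - 3.2*h + 4.28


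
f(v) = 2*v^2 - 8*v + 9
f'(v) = 4*v - 8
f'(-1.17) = -12.68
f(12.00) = 201.00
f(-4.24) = 78.88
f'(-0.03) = -8.12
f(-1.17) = 21.10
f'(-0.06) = -8.24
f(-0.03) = 9.24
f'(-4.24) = -24.96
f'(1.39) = -2.44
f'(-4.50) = -26.00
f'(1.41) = -2.36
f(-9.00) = 243.00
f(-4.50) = 85.50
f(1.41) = 1.70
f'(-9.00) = -44.00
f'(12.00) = 40.00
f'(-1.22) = -12.88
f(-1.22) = 21.74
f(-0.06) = 9.49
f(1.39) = 1.74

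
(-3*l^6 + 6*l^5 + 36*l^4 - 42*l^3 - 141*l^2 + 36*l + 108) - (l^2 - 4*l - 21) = -3*l^6 + 6*l^5 + 36*l^4 - 42*l^3 - 142*l^2 + 40*l + 129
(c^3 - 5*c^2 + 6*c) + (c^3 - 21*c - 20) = 2*c^3 - 5*c^2 - 15*c - 20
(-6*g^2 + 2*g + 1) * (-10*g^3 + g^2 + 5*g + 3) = 60*g^5 - 26*g^4 - 38*g^3 - 7*g^2 + 11*g + 3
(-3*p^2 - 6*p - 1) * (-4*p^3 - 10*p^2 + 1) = 12*p^5 + 54*p^4 + 64*p^3 + 7*p^2 - 6*p - 1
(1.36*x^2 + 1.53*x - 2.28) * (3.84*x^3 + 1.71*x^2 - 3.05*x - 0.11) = 5.2224*x^5 + 8.2008*x^4 - 10.2869*x^3 - 8.7149*x^2 + 6.7857*x + 0.2508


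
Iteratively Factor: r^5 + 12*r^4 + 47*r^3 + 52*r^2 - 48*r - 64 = (r + 4)*(r^4 + 8*r^3 + 15*r^2 - 8*r - 16) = (r + 4)^2*(r^3 + 4*r^2 - r - 4) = (r + 4)^3*(r^2 - 1) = (r + 1)*(r + 4)^3*(r - 1)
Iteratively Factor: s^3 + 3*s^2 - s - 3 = (s - 1)*(s^2 + 4*s + 3) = (s - 1)*(s + 1)*(s + 3)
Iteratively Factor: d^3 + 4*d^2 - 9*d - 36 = (d + 4)*(d^2 - 9) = (d + 3)*(d + 4)*(d - 3)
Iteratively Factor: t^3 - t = (t)*(t^2 - 1) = t*(t + 1)*(t - 1)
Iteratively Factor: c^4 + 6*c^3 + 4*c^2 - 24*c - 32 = (c - 2)*(c^3 + 8*c^2 + 20*c + 16) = (c - 2)*(c + 2)*(c^2 + 6*c + 8) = (c - 2)*(c + 2)^2*(c + 4)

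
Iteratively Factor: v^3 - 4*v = (v - 2)*(v^2 + 2*v) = (v - 2)*(v + 2)*(v)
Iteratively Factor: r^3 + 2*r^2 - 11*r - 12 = (r + 4)*(r^2 - 2*r - 3) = (r + 1)*(r + 4)*(r - 3)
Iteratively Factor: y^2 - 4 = (y - 2)*(y + 2)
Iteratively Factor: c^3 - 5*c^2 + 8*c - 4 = (c - 2)*(c^2 - 3*c + 2) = (c - 2)*(c - 1)*(c - 2)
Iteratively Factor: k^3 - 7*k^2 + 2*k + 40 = (k - 5)*(k^2 - 2*k - 8) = (k - 5)*(k + 2)*(k - 4)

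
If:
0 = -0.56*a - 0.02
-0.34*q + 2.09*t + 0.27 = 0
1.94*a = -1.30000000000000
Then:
No Solution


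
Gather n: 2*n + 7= 2*n + 7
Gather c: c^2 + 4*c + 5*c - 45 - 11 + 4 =c^2 + 9*c - 52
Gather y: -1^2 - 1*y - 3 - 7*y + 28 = 24 - 8*y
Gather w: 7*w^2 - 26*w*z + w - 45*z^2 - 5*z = 7*w^2 + w*(1 - 26*z) - 45*z^2 - 5*z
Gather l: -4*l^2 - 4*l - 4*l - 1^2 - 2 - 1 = -4*l^2 - 8*l - 4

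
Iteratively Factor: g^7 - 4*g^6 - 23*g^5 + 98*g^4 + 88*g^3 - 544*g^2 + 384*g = (g - 2)*(g^6 - 2*g^5 - 27*g^4 + 44*g^3 + 176*g^2 - 192*g) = (g - 2)*(g + 3)*(g^5 - 5*g^4 - 12*g^3 + 80*g^2 - 64*g) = g*(g - 2)*(g + 3)*(g^4 - 5*g^3 - 12*g^2 + 80*g - 64) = g*(g - 4)*(g - 2)*(g + 3)*(g^3 - g^2 - 16*g + 16) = g*(g - 4)^2*(g - 2)*(g + 3)*(g^2 + 3*g - 4) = g*(g - 4)^2*(g - 2)*(g - 1)*(g + 3)*(g + 4)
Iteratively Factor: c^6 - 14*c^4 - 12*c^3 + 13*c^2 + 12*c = (c - 4)*(c^5 + 4*c^4 + 2*c^3 - 4*c^2 - 3*c) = (c - 4)*(c + 1)*(c^4 + 3*c^3 - c^2 - 3*c) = (c - 4)*(c + 1)*(c + 3)*(c^3 - c) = (c - 4)*(c - 1)*(c + 1)*(c + 3)*(c^2 + c) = (c - 4)*(c - 1)*(c + 1)^2*(c + 3)*(c)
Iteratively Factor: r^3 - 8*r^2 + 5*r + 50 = (r - 5)*(r^2 - 3*r - 10) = (r - 5)^2*(r + 2)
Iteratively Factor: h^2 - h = (h)*(h - 1)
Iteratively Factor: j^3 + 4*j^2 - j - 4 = (j + 4)*(j^2 - 1) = (j + 1)*(j + 4)*(j - 1)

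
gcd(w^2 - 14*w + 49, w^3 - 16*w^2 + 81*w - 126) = w - 7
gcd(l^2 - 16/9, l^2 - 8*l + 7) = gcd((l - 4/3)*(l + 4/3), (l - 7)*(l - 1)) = 1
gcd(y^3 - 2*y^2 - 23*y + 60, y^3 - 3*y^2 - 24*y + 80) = y^2 + y - 20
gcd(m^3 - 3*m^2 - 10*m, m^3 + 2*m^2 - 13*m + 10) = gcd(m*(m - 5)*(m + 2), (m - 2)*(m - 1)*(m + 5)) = 1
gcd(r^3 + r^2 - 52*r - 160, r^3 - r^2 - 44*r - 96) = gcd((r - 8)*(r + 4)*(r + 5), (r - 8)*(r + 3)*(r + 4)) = r^2 - 4*r - 32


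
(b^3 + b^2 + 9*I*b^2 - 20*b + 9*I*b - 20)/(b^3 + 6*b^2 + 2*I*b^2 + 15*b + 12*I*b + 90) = (b^2 + b*(1 + 4*I) + 4*I)/(b^2 + 3*b*(2 - I) - 18*I)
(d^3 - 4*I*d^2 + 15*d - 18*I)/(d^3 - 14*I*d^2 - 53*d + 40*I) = (d^2 - 3*I*d + 18)/(d^2 - 13*I*d - 40)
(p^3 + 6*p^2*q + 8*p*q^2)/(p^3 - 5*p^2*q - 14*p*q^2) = (p + 4*q)/(p - 7*q)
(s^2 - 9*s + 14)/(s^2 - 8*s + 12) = (s - 7)/(s - 6)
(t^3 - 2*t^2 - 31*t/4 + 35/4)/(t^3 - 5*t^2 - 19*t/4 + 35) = (t - 1)/(t - 4)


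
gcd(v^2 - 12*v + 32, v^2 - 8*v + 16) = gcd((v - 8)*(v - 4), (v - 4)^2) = v - 4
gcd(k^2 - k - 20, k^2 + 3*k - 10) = 1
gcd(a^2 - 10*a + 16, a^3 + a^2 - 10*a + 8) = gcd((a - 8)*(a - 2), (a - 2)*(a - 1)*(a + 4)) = a - 2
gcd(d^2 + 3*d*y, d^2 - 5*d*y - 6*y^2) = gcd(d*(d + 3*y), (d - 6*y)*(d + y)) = 1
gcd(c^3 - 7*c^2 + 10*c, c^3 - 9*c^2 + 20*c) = c^2 - 5*c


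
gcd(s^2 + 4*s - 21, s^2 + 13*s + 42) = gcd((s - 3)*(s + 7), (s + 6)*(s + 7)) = s + 7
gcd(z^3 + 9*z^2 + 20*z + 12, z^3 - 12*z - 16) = z + 2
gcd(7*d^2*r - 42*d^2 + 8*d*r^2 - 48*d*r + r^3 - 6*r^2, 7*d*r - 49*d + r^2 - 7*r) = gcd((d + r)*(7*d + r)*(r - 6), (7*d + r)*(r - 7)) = 7*d + r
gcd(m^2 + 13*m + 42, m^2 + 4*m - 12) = m + 6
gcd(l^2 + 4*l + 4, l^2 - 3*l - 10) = l + 2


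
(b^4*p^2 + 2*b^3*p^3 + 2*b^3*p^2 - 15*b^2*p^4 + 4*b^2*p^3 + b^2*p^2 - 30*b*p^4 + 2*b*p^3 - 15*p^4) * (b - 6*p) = b^5*p^2 - 4*b^4*p^3 + 2*b^4*p^2 - 27*b^3*p^4 - 8*b^3*p^3 + b^3*p^2 + 90*b^2*p^5 - 54*b^2*p^4 - 4*b^2*p^3 + 180*b*p^5 - 27*b*p^4 + 90*p^5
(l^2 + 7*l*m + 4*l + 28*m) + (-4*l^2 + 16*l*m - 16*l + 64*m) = -3*l^2 + 23*l*m - 12*l + 92*m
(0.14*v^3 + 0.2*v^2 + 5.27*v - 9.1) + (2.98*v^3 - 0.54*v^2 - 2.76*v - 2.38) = 3.12*v^3 - 0.34*v^2 + 2.51*v - 11.48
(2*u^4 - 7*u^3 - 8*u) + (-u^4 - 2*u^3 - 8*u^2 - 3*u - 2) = u^4 - 9*u^3 - 8*u^2 - 11*u - 2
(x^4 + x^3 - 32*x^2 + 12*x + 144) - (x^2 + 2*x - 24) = x^4 + x^3 - 33*x^2 + 10*x + 168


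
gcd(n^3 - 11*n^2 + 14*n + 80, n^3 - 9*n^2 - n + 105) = n - 5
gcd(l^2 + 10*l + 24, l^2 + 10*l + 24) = l^2 + 10*l + 24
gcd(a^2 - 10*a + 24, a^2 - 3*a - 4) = a - 4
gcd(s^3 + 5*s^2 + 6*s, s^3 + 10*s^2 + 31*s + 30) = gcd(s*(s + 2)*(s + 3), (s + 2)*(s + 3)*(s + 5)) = s^2 + 5*s + 6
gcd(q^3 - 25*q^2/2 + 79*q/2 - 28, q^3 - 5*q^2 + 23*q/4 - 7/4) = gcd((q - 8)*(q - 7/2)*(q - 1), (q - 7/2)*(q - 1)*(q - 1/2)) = q^2 - 9*q/2 + 7/2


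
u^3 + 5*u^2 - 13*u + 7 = (u - 1)^2*(u + 7)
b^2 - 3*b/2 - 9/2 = (b - 3)*(b + 3/2)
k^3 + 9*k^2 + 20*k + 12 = (k + 1)*(k + 2)*(k + 6)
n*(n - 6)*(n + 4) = n^3 - 2*n^2 - 24*n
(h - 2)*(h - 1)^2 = h^3 - 4*h^2 + 5*h - 2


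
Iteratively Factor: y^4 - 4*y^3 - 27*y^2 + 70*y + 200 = (y + 2)*(y^3 - 6*y^2 - 15*y + 100) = (y - 5)*(y + 2)*(y^2 - y - 20) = (y - 5)^2*(y + 2)*(y + 4)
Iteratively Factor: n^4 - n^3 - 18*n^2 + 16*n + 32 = (n - 2)*(n^3 + n^2 - 16*n - 16) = (n - 4)*(n - 2)*(n^2 + 5*n + 4) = (n - 4)*(n - 2)*(n + 4)*(n + 1)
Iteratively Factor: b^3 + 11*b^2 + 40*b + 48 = (b + 4)*(b^2 + 7*b + 12) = (b + 4)^2*(b + 3)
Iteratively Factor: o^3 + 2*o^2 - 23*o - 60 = (o + 4)*(o^2 - 2*o - 15) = (o - 5)*(o + 4)*(o + 3)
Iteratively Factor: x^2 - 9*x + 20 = (x - 4)*(x - 5)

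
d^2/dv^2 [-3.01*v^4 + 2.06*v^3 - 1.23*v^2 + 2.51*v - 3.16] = -36.12*v^2 + 12.36*v - 2.46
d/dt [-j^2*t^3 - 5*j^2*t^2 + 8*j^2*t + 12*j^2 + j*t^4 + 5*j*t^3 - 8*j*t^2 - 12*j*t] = j*(-3*j*t^2 - 10*j*t + 8*j + 4*t^3 + 15*t^2 - 16*t - 12)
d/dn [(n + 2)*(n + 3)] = 2*n + 5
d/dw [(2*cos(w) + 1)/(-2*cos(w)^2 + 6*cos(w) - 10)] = (-2*cos(w) - cos(2*w) + 12)*sin(w)/(2*(sin(w)^2 + 3*cos(w) - 6)^2)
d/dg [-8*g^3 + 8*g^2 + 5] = 8*g*(2 - 3*g)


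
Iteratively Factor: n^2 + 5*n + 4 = (n + 4)*(n + 1)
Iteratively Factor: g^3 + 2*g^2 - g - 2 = (g - 1)*(g^2 + 3*g + 2) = (g - 1)*(g + 2)*(g + 1)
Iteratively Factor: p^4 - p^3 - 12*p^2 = (p + 3)*(p^3 - 4*p^2) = (p - 4)*(p + 3)*(p^2) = p*(p - 4)*(p + 3)*(p)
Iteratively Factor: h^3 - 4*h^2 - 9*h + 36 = (h - 4)*(h^2 - 9) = (h - 4)*(h - 3)*(h + 3)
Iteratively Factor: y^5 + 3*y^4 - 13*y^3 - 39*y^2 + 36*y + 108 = (y + 2)*(y^4 + y^3 - 15*y^2 - 9*y + 54) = (y + 2)*(y + 3)*(y^3 - 2*y^2 - 9*y + 18) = (y - 3)*(y + 2)*(y + 3)*(y^2 + y - 6) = (y - 3)*(y - 2)*(y + 2)*(y + 3)*(y + 3)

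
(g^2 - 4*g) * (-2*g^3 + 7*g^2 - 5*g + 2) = -2*g^5 + 15*g^4 - 33*g^3 + 22*g^2 - 8*g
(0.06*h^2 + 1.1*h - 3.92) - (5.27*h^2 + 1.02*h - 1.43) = -5.21*h^2 + 0.0800000000000001*h - 2.49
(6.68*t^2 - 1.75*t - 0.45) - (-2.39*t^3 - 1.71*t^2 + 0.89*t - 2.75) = 2.39*t^3 + 8.39*t^2 - 2.64*t + 2.3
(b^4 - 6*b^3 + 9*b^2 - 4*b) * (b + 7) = b^5 + b^4 - 33*b^3 + 59*b^2 - 28*b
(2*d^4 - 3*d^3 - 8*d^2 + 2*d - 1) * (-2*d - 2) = -4*d^5 + 2*d^4 + 22*d^3 + 12*d^2 - 2*d + 2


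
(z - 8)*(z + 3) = z^2 - 5*z - 24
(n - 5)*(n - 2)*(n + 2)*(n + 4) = n^4 - n^3 - 24*n^2 + 4*n + 80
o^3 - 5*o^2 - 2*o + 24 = (o - 4)*(o - 3)*(o + 2)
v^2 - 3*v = v*(v - 3)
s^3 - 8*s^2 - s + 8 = (s - 8)*(s - 1)*(s + 1)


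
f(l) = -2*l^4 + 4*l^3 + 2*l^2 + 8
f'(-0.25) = -0.12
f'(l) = -8*l^3 + 12*l^2 + 4*l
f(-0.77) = 6.66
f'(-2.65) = 222.55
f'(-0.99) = 15.56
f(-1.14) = 1.30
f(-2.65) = -151.02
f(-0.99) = 4.16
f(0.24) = 8.16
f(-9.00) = -15868.00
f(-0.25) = 8.05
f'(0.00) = 0.00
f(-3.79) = -593.69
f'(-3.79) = 592.73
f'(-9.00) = 6768.00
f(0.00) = 8.00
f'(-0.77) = 7.69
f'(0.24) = 1.54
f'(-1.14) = 22.89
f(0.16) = 8.07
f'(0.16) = 0.91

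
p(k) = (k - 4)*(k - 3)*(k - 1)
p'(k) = (k - 4)*(k - 3) + (k - 4)*(k - 1) + (k - 3)*(k - 1)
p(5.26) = 12.13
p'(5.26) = 17.84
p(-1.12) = -44.72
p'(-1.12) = 40.68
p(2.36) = 1.43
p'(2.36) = -2.05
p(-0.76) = -31.50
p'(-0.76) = 32.89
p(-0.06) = -13.17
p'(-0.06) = 19.97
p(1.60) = 2.02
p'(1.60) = 1.08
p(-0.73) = -30.52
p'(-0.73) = 32.28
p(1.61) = 2.03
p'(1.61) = 1.02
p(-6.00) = -630.00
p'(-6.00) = 223.00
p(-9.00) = -1560.00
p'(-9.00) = 406.00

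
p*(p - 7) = p^2 - 7*p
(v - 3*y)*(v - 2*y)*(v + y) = v^3 - 4*v^2*y + v*y^2 + 6*y^3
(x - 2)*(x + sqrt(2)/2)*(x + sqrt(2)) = x^3 - 2*x^2 + 3*sqrt(2)*x^2/2 - 3*sqrt(2)*x + x - 2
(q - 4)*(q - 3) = q^2 - 7*q + 12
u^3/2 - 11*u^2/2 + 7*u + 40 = (u/2 + 1)*(u - 8)*(u - 5)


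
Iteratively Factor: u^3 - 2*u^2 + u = (u - 1)*(u^2 - u) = u*(u - 1)*(u - 1)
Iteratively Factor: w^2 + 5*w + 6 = (w + 3)*(w + 2)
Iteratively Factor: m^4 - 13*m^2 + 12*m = (m)*(m^3 - 13*m + 12) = m*(m + 4)*(m^2 - 4*m + 3) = m*(m - 1)*(m + 4)*(m - 3)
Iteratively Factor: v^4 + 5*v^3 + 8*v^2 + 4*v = (v)*(v^3 + 5*v^2 + 8*v + 4) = v*(v + 2)*(v^2 + 3*v + 2) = v*(v + 1)*(v + 2)*(v + 2)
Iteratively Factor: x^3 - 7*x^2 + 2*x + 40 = (x - 4)*(x^2 - 3*x - 10) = (x - 4)*(x + 2)*(x - 5)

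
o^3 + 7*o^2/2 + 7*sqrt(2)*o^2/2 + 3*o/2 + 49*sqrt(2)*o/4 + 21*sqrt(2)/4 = (o + 1/2)*(o + 3)*(o + 7*sqrt(2)/2)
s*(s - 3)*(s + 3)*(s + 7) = s^4 + 7*s^3 - 9*s^2 - 63*s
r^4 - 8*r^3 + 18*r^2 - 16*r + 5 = (r - 5)*(r - 1)^3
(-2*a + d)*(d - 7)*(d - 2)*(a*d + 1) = -2*a^2*d^3 + 18*a^2*d^2 - 28*a^2*d + a*d^4 - 9*a*d^3 + 12*a*d^2 + 18*a*d - 28*a + d^3 - 9*d^2 + 14*d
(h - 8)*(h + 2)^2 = h^3 - 4*h^2 - 28*h - 32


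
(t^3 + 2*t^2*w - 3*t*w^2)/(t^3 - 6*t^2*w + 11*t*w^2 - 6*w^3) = t*(t + 3*w)/(t^2 - 5*t*w + 6*w^2)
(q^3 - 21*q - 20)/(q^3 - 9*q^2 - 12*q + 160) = (q + 1)/(q - 8)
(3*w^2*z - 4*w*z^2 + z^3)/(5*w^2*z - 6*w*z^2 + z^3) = (-3*w + z)/(-5*w + z)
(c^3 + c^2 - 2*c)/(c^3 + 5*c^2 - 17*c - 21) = c*(c^2 + c - 2)/(c^3 + 5*c^2 - 17*c - 21)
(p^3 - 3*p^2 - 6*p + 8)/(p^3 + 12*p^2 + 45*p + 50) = (p^2 - 5*p + 4)/(p^2 + 10*p + 25)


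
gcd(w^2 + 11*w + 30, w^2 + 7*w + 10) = w + 5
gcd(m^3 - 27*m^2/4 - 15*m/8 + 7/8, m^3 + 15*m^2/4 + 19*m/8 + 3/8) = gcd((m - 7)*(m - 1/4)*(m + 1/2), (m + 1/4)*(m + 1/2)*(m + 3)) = m + 1/2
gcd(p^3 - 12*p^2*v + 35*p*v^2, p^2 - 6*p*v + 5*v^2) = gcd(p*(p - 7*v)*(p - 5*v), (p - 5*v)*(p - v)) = p - 5*v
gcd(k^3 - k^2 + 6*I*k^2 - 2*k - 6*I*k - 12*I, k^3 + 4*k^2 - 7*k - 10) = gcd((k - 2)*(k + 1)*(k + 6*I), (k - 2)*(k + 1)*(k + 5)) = k^2 - k - 2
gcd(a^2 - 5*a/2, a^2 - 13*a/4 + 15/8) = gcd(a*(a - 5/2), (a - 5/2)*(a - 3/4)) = a - 5/2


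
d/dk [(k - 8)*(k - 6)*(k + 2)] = 3*k^2 - 24*k + 20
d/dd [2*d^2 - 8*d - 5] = 4*d - 8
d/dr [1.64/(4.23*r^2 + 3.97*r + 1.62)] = (-13.8744*r - 6.5108)/(4.23*r^2 + 3.97*r + 1.62)^2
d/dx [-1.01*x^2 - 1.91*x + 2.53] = -2.02*x - 1.91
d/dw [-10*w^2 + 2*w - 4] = 2 - 20*w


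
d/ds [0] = 0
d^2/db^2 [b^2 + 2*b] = 2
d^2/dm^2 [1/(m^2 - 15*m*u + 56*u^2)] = 2*(-m^2 + 15*m*u - 56*u^2 + (2*m - 15*u)^2)/(m^2 - 15*m*u + 56*u^2)^3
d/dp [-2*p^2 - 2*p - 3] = -4*p - 2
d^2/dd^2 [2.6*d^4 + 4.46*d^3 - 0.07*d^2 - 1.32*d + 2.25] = 31.2*d^2 + 26.76*d - 0.14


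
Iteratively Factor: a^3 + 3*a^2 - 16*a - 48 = (a + 3)*(a^2 - 16) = (a + 3)*(a + 4)*(a - 4)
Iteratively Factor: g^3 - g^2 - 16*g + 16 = (g - 4)*(g^2 + 3*g - 4) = (g - 4)*(g + 4)*(g - 1)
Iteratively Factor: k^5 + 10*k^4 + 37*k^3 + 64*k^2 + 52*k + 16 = (k + 2)*(k^4 + 8*k^3 + 21*k^2 + 22*k + 8) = (k + 2)*(k + 4)*(k^3 + 4*k^2 + 5*k + 2) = (k + 1)*(k + 2)*(k + 4)*(k^2 + 3*k + 2) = (k + 1)^2*(k + 2)*(k + 4)*(k + 2)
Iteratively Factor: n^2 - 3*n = (n)*(n - 3)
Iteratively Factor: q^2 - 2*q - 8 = (q + 2)*(q - 4)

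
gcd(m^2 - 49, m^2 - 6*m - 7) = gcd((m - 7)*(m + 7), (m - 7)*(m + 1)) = m - 7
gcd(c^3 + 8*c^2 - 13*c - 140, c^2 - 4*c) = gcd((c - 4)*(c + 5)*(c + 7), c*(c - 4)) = c - 4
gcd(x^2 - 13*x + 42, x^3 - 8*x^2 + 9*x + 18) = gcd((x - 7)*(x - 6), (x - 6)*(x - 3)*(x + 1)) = x - 6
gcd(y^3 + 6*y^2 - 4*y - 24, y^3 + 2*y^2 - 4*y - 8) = y^2 - 4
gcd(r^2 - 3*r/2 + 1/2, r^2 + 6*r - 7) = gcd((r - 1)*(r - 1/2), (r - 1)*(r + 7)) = r - 1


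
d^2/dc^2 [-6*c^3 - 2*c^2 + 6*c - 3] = -36*c - 4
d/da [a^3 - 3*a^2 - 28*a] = 3*a^2 - 6*a - 28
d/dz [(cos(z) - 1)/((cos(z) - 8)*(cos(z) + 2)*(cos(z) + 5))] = 2*(cos(z)^3 - 2*cos(z)^2 + cos(z) + 63)*sin(z)/((cos(z) - 8)^2*(cos(z) + 2)^2*(cos(z) + 5)^2)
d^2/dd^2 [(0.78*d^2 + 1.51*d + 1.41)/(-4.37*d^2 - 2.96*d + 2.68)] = (-37.493726*d^3 - 216.370062*d^2 - 215.538888*d - 92.896024)/(83.453453*d^6 + 169.580472*d^5 - 38.6745*d^4 - 182.06368*d^3 + 23.718*d^2 + 63.779712*d - 19.248832)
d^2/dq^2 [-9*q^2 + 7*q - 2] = -18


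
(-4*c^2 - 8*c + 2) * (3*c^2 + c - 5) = -12*c^4 - 28*c^3 + 18*c^2 + 42*c - 10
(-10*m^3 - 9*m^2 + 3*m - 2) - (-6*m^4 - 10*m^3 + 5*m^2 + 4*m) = 6*m^4 - 14*m^2 - m - 2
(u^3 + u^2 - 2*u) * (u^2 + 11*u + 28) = u^5 + 12*u^4 + 37*u^3 + 6*u^2 - 56*u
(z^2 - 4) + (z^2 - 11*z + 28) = 2*z^2 - 11*z + 24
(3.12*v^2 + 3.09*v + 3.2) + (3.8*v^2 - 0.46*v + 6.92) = 6.92*v^2 + 2.63*v + 10.12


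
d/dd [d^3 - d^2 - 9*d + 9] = 3*d^2 - 2*d - 9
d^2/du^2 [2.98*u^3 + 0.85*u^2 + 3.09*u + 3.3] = 17.88*u + 1.7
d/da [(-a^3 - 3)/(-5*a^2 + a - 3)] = (3*a^2*(5*a^2 - a + 3) - (10*a - 1)*(a^3 + 3))/(5*a^2 - a + 3)^2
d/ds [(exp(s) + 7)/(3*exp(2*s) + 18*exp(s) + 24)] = (-2*(exp(s) + 3)*(exp(s) + 7) + exp(2*s) + 6*exp(s) + 8)*exp(s)/(3*(exp(2*s) + 6*exp(s) + 8)^2)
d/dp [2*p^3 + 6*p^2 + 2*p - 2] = 6*p^2 + 12*p + 2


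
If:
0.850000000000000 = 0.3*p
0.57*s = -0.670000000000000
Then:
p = 2.83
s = -1.18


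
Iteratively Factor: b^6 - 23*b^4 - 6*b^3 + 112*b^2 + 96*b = (b + 4)*(b^5 - 4*b^4 - 7*b^3 + 22*b^2 + 24*b) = (b - 4)*(b + 4)*(b^4 - 7*b^2 - 6*b) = (b - 4)*(b - 3)*(b + 4)*(b^3 + 3*b^2 + 2*b) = (b - 4)*(b - 3)*(b + 1)*(b + 4)*(b^2 + 2*b) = (b - 4)*(b - 3)*(b + 1)*(b + 2)*(b + 4)*(b)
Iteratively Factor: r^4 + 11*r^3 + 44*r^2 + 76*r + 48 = (r + 4)*(r^3 + 7*r^2 + 16*r + 12) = (r + 3)*(r + 4)*(r^2 + 4*r + 4) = (r + 2)*(r + 3)*(r + 4)*(r + 2)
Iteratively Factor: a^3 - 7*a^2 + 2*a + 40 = (a - 5)*(a^2 - 2*a - 8) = (a - 5)*(a - 4)*(a + 2)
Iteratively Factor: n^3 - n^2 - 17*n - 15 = (n + 3)*(n^2 - 4*n - 5) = (n + 1)*(n + 3)*(n - 5)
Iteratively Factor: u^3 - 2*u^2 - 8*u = (u - 4)*(u^2 + 2*u) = u*(u - 4)*(u + 2)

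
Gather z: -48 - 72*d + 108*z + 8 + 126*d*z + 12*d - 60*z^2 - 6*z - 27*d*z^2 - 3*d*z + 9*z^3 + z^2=-60*d + 9*z^3 + z^2*(-27*d - 59) + z*(123*d + 102) - 40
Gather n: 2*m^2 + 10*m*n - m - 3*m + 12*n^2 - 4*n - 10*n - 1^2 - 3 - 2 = 2*m^2 - 4*m + 12*n^2 + n*(10*m - 14) - 6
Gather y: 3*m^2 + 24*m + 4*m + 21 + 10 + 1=3*m^2 + 28*m + 32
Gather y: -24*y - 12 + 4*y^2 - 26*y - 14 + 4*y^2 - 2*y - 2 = 8*y^2 - 52*y - 28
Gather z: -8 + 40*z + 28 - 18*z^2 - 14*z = -18*z^2 + 26*z + 20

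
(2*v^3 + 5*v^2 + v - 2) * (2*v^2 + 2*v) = 4*v^5 + 14*v^4 + 12*v^3 - 2*v^2 - 4*v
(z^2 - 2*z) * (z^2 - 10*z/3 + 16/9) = z^4 - 16*z^3/3 + 76*z^2/9 - 32*z/9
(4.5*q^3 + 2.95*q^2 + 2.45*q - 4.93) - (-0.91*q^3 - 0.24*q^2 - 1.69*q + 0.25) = 5.41*q^3 + 3.19*q^2 + 4.14*q - 5.18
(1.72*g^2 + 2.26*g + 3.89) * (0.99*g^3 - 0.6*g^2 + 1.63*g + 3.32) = 1.7028*g^5 + 1.2054*g^4 + 5.2987*g^3 + 7.0602*g^2 + 13.8439*g + 12.9148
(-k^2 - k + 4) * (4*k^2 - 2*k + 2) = -4*k^4 - 2*k^3 + 16*k^2 - 10*k + 8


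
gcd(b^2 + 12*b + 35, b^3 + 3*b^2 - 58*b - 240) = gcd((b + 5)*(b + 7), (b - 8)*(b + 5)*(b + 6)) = b + 5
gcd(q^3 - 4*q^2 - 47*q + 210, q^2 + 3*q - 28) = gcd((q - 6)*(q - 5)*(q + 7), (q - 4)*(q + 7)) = q + 7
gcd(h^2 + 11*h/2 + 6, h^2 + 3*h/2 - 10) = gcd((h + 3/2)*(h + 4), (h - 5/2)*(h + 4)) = h + 4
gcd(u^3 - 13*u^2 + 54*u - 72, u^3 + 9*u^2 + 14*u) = 1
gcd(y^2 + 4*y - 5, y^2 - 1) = y - 1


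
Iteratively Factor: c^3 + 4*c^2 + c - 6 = (c - 1)*(c^2 + 5*c + 6) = (c - 1)*(c + 3)*(c + 2)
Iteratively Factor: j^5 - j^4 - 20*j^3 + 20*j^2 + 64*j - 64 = (j - 1)*(j^4 - 20*j^2 + 64) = (j - 4)*(j - 1)*(j^3 + 4*j^2 - 4*j - 16) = (j - 4)*(j - 1)*(j + 4)*(j^2 - 4) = (j - 4)*(j - 2)*(j - 1)*(j + 4)*(j + 2)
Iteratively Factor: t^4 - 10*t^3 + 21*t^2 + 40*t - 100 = (t - 2)*(t^3 - 8*t^2 + 5*t + 50) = (t - 5)*(t - 2)*(t^2 - 3*t - 10) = (t - 5)*(t - 2)*(t + 2)*(t - 5)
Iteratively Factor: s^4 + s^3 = (s)*(s^3 + s^2) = s^2*(s^2 + s) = s^2*(s + 1)*(s)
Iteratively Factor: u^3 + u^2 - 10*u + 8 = (u + 4)*(u^2 - 3*u + 2) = (u - 1)*(u + 4)*(u - 2)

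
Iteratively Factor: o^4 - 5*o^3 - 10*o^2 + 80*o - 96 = (o + 4)*(o^3 - 9*o^2 + 26*o - 24) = (o - 2)*(o + 4)*(o^2 - 7*o + 12) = (o - 4)*(o - 2)*(o + 4)*(o - 3)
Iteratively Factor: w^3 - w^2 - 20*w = (w + 4)*(w^2 - 5*w) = w*(w + 4)*(w - 5)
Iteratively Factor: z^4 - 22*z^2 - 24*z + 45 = (z + 3)*(z^3 - 3*z^2 - 13*z + 15) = (z - 1)*(z + 3)*(z^2 - 2*z - 15) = (z - 1)*(z + 3)^2*(z - 5)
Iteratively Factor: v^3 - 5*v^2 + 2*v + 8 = (v + 1)*(v^2 - 6*v + 8) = (v - 2)*(v + 1)*(v - 4)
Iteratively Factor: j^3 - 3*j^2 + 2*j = (j - 2)*(j^2 - j) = (j - 2)*(j - 1)*(j)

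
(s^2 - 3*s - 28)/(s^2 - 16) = (s - 7)/(s - 4)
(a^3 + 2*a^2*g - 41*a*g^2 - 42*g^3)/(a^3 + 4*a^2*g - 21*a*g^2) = (a^2 - 5*a*g - 6*g^2)/(a*(a - 3*g))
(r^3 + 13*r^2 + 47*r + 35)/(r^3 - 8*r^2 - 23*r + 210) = (r^2 + 8*r + 7)/(r^2 - 13*r + 42)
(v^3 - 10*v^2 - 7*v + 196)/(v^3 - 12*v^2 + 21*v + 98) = (v + 4)/(v + 2)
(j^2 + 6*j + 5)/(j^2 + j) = (j + 5)/j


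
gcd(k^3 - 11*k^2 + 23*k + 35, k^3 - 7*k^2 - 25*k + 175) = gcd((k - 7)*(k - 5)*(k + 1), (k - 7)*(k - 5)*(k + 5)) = k^2 - 12*k + 35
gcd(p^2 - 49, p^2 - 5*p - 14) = p - 7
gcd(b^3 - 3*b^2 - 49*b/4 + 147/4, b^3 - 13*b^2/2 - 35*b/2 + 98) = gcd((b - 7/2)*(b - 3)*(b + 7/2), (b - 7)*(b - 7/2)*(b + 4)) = b - 7/2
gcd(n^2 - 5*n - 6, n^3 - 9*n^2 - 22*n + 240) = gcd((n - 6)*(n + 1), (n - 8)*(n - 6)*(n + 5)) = n - 6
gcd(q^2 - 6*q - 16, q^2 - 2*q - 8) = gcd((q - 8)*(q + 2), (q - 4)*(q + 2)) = q + 2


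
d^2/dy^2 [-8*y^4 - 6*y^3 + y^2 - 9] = -96*y^2 - 36*y + 2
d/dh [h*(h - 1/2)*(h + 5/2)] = 3*h^2 + 4*h - 5/4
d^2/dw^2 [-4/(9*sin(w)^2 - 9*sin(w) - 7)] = 36*(-36*sin(w)^4 + 27*sin(w)^3 + 17*sin(w)^2 - 47*sin(w) + 32)/(-9*sin(w)^2 + 9*sin(w) + 7)^3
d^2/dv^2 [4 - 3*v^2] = -6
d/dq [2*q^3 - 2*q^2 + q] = 6*q^2 - 4*q + 1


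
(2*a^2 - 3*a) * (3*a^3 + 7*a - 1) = 6*a^5 - 9*a^4 + 14*a^3 - 23*a^2 + 3*a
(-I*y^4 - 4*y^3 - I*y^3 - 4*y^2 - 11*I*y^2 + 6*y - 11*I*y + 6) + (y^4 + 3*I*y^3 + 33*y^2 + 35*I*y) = y^4 - I*y^4 - 4*y^3 + 2*I*y^3 + 29*y^2 - 11*I*y^2 + 6*y + 24*I*y + 6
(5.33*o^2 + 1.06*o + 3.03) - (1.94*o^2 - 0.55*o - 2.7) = 3.39*o^2 + 1.61*o + 5.73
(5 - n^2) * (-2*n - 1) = 2*n^3 + n^2 - 10*n - 5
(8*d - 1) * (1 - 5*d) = -40*d^2 + 13*d - 1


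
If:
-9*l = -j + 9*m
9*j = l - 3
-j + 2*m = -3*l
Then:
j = -27/74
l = -21/74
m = 9/37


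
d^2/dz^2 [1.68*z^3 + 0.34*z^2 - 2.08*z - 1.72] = 10.08*z + 0.68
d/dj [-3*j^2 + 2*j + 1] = 2 - 6*j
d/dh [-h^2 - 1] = -2*h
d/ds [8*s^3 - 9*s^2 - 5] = 6*s*(4*s - 3)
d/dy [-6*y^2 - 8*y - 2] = -12*y - 8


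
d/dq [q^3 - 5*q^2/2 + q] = 3*q^2 - 5*q + 1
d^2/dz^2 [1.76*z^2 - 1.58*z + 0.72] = 3.52000000000000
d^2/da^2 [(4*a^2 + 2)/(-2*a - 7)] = -408/(8*a^3 + 84*a^2 + 294*a + 343)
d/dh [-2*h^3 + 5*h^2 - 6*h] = -6*h^2 + 10*h - 6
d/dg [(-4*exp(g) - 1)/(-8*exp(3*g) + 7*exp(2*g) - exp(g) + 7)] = (-(4*exp(g) + 1)*(24*exp(2*g) - 14*exp(g) + 1) + 32*exp(3*g) - 28*exp(2*g) + 4*exp(g) - 28)*exp(g)/(8*exp(3*g) - 7*exp(2*g) + exp(g) - 7)^2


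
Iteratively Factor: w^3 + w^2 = (w)*(w^2 + w) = w*(w + 1)*(w)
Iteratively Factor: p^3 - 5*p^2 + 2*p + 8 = (p - 2)*(p^2 - 3*p - 4) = (p - 4)*(p - 2)*(p + 1)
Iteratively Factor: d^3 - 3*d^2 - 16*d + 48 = (d - 4)*(d^2 + d - 12) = (d - 4)*(d + 4)*(d - 3)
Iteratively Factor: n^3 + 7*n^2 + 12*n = (n + 3)*(n^2 + 4*n) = (n + 3)*(n + 4)*(n)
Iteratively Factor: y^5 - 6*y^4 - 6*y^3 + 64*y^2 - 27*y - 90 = (y - 2)*(y^4 - 4*y^3 - 14*y^2 + 36*y + 45) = (y - 2)*(y + 1)*(y^3 - 5*y^2 - 9*y + 45) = (y - 3)*(y - 2)*(y + 1)*(y^2 - 2*y - 15) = (y - 5)*(y - 3)*(y - 2)*(y + 1)*(y + 3)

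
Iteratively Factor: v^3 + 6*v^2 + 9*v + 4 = (v + 1)*(v^2 + 5*v + 4) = (v + 1)*(v + 4)*(v + 1)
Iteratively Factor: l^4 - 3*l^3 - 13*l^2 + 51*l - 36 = (l + 4)*(l^3 - 7*l^2 + 15*l - 9) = (l - 1)*(l + 4)*(l^2 - 6*l + 9) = (l - 3)*(l - 1)*(l + 4)*(l - 3)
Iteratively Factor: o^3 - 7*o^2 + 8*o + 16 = (o + 1)*(o^2 - 8*o + 16) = (o - 4)*(o + 1)*(o - 4)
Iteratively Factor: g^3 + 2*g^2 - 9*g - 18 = (g - 3)*(g^2 + 5*g + 6) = (g - 3)*(g + 3)*(g + 2)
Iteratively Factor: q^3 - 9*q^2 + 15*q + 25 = (q - 5)*(q^2 - 4*q - 5) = (q - 5)*(q + 1)*(q - 5)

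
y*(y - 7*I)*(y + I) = y^3 - 6*I*y^2 + 7*y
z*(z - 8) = z^2 - 8*z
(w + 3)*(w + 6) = w^2 + 9*w + 18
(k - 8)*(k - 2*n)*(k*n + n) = k^3*n - 2*k^2*n^2 - 7*k^2*n + 14*k*n^2 - 8*k*n + 16*n^2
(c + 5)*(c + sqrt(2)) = c^2 + sqrt(2)*c + 5*c + 5*sqrt(2)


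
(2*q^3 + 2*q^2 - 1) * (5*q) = 10*q^4 + 10*q^3 - 5*q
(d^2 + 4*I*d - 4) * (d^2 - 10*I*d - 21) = d^4 - 6*I*d^3 + 15*d^2 - 44*I*d + 84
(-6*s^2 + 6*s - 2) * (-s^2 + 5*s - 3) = 6*s^4 - 36*s^3 + 50*s^2 - 28*s + 6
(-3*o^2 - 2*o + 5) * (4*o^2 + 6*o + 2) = -12*o^4 - 26*o^3 + 2*o^2 + 26*o + 10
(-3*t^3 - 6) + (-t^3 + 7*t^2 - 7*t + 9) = -4*t^3 + 7*t^2 - 7*t + 3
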